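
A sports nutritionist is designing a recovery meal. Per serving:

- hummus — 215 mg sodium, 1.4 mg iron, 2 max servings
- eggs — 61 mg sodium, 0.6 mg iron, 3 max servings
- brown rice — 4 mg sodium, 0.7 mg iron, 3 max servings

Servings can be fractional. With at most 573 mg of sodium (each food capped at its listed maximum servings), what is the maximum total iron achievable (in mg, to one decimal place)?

6.4 mg

Iron per mg sodium: brown rice 0.175, eggs 0.009836, hummus 0.006512.
Take 3 servings of brown rice: uses 12 mg sodium, +2.1 mg iron (running total 2.1 mg).
Take 3 servings of eggs: uses 183 mg sodium, +1.8 mg iron (running total 3.9 mg).
Take 1.758 servings of hummus: uses 378 mg sodium, +2.5 mg iron (running total 6.4 mg).
Greedy by best ratio exhausts the sodium allowance optimally: 6.4 mg.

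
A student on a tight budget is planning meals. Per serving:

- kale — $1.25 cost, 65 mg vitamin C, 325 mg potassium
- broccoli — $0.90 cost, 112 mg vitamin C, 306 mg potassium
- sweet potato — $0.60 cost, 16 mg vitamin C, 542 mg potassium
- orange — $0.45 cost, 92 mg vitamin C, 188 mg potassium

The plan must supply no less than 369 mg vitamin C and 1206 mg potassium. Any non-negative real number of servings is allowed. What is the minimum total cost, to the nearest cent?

kale only: max(369/65, 1206/325) = 5.677 servings → $7.10.
broccoli only: max(369/112, 1206/306) = 3.941 servings → $3.55.
sweet potato only: max(369/16, 1206/542) = 23.06 servings → $13.84.
orange only: max(369/92, 1206/188) = 6.415 servings → $2.89.
kale + broccoli with both tight: 1.342 servings and 2.516 servings → $3.94.
kale + sweet potato with both targets exact would need a negative amount; discard.
kale + orange with both tight: 2.352 servings and 2.349 servings → $4.00.
broccoli + sweet potato with both tight: 3.238 servings and 0.397 servings → $3.15.
broccoli + orange: intersection lies outside the first quadrant.
sweet potato + orange with both tight: 0.8874 servings and 3.857 servings → $2.27.
So the least-cost plan costs $2.27.

$2.27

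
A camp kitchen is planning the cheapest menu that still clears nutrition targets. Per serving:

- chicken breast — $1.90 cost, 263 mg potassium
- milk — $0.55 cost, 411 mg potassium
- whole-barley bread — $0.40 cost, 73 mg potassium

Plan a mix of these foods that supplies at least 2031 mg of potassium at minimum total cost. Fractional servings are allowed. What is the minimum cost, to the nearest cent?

$2.72

Cost per mg of potassium: milk $0.0013, whole-barley bread $0.0055, chicken breast $0.0072.
With no serving limits, use only milk: 2031 mg / 411 mg = 4.942 servings × $0.55 = $2.72.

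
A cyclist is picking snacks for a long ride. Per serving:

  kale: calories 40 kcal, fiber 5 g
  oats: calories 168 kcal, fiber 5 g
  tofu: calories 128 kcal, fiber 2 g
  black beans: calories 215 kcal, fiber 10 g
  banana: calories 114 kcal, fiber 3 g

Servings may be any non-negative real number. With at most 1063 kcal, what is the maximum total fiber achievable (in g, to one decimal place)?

132.9 g

Fiber per kcal: kale 0.125, black beans 0.04651, oats 0.02976, banana 0.02632, tofu 0.01562.
With no serving limits, spend the whole calories allowance on kale: 1063 kcal / 40 kcal × 5 g = 132.9 g.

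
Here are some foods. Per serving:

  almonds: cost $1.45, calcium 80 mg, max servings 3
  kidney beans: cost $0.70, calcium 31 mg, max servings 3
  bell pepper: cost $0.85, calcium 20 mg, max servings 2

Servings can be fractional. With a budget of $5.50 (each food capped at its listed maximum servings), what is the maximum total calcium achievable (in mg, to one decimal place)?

Calcium per dollar: almonds 55.17, kidney beans 44.29, bell pepper 23.53.
Take 3 servings of almonds: spends $4.35, +240.0 mg calcium (running total 240.0 mg).
Take 1.643 servings of kidney beans: spends $1.15, +50.9 mg calcium (running total 290.9 mg).
Greedy by best ratio exhausts the cost allowance optimally: 290.9 mg.

290.9 mg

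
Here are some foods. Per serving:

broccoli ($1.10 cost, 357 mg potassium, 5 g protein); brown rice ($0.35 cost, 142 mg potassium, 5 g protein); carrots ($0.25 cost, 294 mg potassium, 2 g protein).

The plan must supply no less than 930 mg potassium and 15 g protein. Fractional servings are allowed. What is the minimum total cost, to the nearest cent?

$1.28

broccoli only: max(930/357, 15/5) = 3 servings → $3.30.
brown rice only: max(930/142, 15/5) = 6.549 servings → $2.29.
carrots only: max(930/294, 15/2) = 7.5 servings → $1.88.
broccoli + brown rice with both tight: 2.344 servings and 0.6558 servings → $2.81.
broccoli + carrots: the both-tight solution has a negative serving — not a feasible corner.
brown rice + carrots with both tight: 2.15 servings and 2.125 servings → $1.28.
Cheapest feasible corner: $1.28.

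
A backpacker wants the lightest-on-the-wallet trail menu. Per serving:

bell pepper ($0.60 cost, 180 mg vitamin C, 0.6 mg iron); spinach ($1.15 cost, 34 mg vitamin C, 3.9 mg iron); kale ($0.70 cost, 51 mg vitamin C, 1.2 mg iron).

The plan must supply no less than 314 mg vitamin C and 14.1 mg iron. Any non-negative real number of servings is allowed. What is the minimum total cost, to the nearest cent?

bell pepper only: max(314/180, 14.1/0.6) = 23.5 servings → $14.10.
spinach only: max(314/34, 14.1/3.9) = 9.235 servings → $10.62.
kale only: max(314/51, 14.1/1.2) = 11.75 servings → $8.22.
bell pepper + spinach with both tight: 1.093 servings and 3.447 servings → $4.62.
bell pepper + kale with both targets exact would need a negative amount; discard.
spinach + kale with both tight: 2.165 servings and 4.713 servings → $5.79.
Cheapest feasible corner: $4.62.

$4.62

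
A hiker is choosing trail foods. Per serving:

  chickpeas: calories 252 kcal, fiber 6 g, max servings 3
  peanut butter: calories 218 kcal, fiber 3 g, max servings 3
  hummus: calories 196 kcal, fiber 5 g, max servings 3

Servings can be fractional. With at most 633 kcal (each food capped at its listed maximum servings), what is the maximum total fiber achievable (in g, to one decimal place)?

Fiber per kcal: hummus 0.02551, chickpeas 0.02381, peanut butter 0.01376.
Take 3 servings of hummus: uses 588 kcal, +15.0 g fiber (running total 15.0 g).
Take 0.1786 servings of chickpeas: uses 45 kcal, +1.1 g fiber (running total 16.1 g).
Greedy by best ratio exhausts the calories allowance optimally: 16.1 g.

16.1 g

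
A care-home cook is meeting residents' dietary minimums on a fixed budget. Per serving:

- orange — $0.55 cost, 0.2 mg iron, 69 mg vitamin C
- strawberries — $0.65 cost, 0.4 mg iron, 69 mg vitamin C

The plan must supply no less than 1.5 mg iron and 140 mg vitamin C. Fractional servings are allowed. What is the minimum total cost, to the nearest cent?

The cheapest plan sits at a corner of the feasible region — with two constraints it uses at most two foods.
orange only: max(1.5/0.2, 140/69) = 7.5 servings → $4.12.
strawberries only: max(1.5/0.4, 140/69) = 3.75 servings → $2.44.
orange + strawberries: intersection lies outside the first quadrant.
Cheapest feasible corner: $2.44.

$2.44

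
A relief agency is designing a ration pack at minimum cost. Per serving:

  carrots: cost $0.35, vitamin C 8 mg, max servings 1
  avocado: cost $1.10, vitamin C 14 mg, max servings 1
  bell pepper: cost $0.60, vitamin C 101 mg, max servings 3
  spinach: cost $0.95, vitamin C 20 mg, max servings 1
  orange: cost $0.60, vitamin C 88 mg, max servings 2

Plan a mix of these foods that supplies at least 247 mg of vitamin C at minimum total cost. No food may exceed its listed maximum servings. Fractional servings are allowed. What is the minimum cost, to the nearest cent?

$1.47

Cost per mg of vitamin C: bell pepper $0.0059, orange $0.0068, carrots $0.0437, spinach $0.0475, avocado $0.0786.
Take 2.446 servings of bell pepper: +247.0 mg vitamin C for $1.47 (total $1.47, still need 0.0 mg).
Filling from the cheapest source first is optimal under one linear minimum: $1.47.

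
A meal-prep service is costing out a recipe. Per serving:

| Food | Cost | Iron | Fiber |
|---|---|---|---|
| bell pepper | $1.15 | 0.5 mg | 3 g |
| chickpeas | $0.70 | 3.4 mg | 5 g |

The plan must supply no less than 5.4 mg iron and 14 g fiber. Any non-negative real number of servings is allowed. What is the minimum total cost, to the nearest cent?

This is a tiny linear program; its minimum lies at a vertex of the feasible set. List the vertices and price them.
bell pepper only: max(5.4/0.5, 14/3) = 10.8 servings → $12.42.
chickpeas only: max(5.4/3.4, 14/5) = 2.8 servings → $1.96.
bell pepper + chickpeas with both tight: 2.675 servings and 1.195 servings → $3.91.
The minimum over all feasible corners is $1.96.

$1.96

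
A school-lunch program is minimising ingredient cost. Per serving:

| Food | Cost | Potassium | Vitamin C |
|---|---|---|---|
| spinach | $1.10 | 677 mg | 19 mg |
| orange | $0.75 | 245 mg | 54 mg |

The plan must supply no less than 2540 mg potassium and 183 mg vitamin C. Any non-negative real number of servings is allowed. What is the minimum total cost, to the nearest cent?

Compare the cost at each extreme point of the feasible region.
spinach only: max(2540/677, 183/19) = 9.632 servings → $10.59.
orange only: max(2540/245, 183/54) = 10.37 servings → $7.78.
spinach + orange with both tight: 2.894 servings and 2.371 servings → $4.96.
The minimum over all feasible corners is $4.96.

$4.96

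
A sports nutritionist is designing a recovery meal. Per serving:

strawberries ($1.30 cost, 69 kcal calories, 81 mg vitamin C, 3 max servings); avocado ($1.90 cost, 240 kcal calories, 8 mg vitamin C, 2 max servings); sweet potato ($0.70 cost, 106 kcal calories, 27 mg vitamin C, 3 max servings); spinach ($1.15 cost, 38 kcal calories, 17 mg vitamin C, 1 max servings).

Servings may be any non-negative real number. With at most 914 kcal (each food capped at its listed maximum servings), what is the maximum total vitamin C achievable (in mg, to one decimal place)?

Vitamin C per kcal: strawberries 1.174, spinach 0.4474, sweet potato 0.2547, avocado 0.03333.
Take 3 servings of strawberries: uses 207 kcal, +243.0 mg vitamin C (running total 243.0 mg).
Take 1 serving of spinach: uses 38 kcal, +17.0 mg vitamin C (running total 260.0 mg).
Take 3 servings of sweet potato: uses 318 kcal, +81.0 mg vitamin C (running total 341.0 mg).
Take 1.462 servings of avocado: uses 351 kcal, +11.7 mg vitamin C (running total 352.7 mg).
Greedy by best ratio exhausts the calories allowance optimally: 352.7 mg.

352.7 mg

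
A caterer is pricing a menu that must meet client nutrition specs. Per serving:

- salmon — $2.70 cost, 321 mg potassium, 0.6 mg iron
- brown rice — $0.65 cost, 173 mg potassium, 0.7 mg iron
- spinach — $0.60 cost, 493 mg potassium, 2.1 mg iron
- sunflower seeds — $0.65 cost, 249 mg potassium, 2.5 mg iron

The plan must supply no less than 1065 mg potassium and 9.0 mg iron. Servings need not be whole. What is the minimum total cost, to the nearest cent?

Compare the cost at each extreme point of the feasible region.
salmon only: max(1065/321, 9.0/0.6) = 15 servings → $40.50.
brown rice only: max(1065/173, 9.0/0.7) = 12.86 servings → $8.36.
spinach only: max(1065/493, 9.0/2.1) = 4.286 servings → $2.57.
sunflower seeds only: max(1065/249, 9.0/2.5) = 4.277 servings → $2.78.
salmon + brown rice: the both-tight solution has a negative serving — not a feasible corner.
salmon + spinach: intersection lies outside the first quadrant.
salmon + sunflower seeds with both tight: 0.6454 servings and 3.445 servings → $3.98.
brown rice + spinach with both targets exact would need a negative amount; discard.
brown rice + sunflower seeds with both tight: 1.632 servings and 3.143 servings → $3.10.
spinach + sunflower seeds with both tight: 0.594 servings and 3.101 servings → $2.37.
So the least-cost plan costs $2.37.

$2.37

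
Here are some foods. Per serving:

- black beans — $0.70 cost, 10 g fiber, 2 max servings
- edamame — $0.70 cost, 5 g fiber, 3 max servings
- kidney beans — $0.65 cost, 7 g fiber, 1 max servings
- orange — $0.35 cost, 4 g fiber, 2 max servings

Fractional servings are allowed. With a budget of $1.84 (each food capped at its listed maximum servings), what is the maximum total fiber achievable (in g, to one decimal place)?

Fiber per dollar: black beans 14.29, orange 11.43, kidney beans 10.77, edamame 7.143.
Take 2 servings of black beans: spends $1.40, +20.0 g fiber (running total 20.0 g).
Take 1.257 servings of orange: spends $0.44, +5.0 g fiber (running total 25.0 g).
Greedy by best ratio exhausts the cost allowance optimally: 25.0 g.

25.0 g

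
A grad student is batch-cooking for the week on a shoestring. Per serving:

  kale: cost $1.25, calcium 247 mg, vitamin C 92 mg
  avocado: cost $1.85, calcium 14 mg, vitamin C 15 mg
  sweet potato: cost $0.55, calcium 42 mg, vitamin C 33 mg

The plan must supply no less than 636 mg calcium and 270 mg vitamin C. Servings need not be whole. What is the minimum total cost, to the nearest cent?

For a min-cost LP with two ≥-constraints, a basic feasible solution has at most two positive variables.
kale only: max(636/247, 270/92) = 2.935 servings → $3.67.
avocado only: max(636/14, 270/15) = 45.43 servings → $84.04.
sweet potato only: max(636/42, 270/33) = 15.14 servings → $8.33.
kale + avocado with both tight: 2.383 servings and 3.384 servings → $9.24.
kale + sweet potato with both tight: 2.251 servings and 1.908 servings → $3.86.
avocado + sweet potato: the both-tight solution has a negative serving — not a feasible corner.
Cheapest feasible corner: $3.67.

$3.67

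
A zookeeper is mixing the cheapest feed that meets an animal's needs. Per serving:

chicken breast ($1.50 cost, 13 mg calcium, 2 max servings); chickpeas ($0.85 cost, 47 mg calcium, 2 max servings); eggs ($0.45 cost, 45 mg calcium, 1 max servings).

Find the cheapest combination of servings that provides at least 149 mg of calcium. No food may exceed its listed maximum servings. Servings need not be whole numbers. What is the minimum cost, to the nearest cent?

$3.30

Cost per mg of calcium: eggs $0.0100, chickpeas $0.0181, chicken breast $0.1154.
Take 1 serving of eggs: +45.0 mg calcium for $0.45 (total $0.45, still need 104.0 mg).
Take 2 servings of chickpeas: +94.0 mg calcium for $1.70 (total $2.15, still need 10.0 mg).
Take 0.7692 servings of chicken breast: +10.0 mg calcium for $1.15 (total $3.30, still need 0.0 mg).
Filling from the cheapest source first is optimal under one linear minimum: $3.30.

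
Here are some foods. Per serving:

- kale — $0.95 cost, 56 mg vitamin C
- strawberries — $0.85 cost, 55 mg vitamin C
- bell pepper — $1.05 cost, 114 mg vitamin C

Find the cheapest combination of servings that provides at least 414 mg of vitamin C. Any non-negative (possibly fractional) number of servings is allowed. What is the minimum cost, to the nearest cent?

Cost per mg of vitamin C: bell pepper $0.0092, strawberries $0.0155, kale $0.0170.
With no serving limits, use only bell pepper: 414 mg / 114 mg = 3.632 servings × $1.05 = $3.81.

$3.81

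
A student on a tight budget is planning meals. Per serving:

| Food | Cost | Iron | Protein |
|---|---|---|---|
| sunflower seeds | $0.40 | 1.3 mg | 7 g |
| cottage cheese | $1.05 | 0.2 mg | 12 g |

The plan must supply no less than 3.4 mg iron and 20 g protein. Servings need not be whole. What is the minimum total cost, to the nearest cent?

$1.14

With two linear requirements the optimum uses one or two foods; enumerate the corners.
sunflower seeds only: max(3.4/1.3, 20/7) = 2.857 servings → $1.14.
cottage cheese only: max(3.4/0.2, 20/12) = 17 servings → $17.85.
sunflower seeds + cottage cheese with both tight: 2.592 servings and 0.1549 servings → $1.20.
So the least-cost plan costs $1.14.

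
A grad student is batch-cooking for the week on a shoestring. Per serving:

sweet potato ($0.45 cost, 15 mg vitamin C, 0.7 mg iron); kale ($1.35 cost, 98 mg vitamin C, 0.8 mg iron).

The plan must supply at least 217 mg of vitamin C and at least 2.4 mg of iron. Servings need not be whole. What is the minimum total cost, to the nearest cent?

A basic optimal solution has at most two foods positive. Try each food alone and each pair with both targets met exactly.
sweet potato only: max(217/15, 2.4/0.7) = 14.47 servings → $6.51.
kale only: max(217/98, 2.4/0.8) = 3 servings → $4.05.
sweet potato + kale with both tight: 1.088 servings and 2.048 servings → $3.25.
The minimum over all feasible corners is $3.25.

$3.25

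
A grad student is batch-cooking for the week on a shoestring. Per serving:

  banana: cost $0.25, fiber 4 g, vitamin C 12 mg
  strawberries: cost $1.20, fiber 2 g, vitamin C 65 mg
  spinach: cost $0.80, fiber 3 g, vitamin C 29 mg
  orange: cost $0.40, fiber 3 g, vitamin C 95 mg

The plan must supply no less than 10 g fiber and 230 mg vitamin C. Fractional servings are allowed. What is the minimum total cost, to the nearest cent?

A basic optimal solution has at most two foods positive. Try each food alone and each pair with both targets met exactly.
banana only: max(10/4, 230/12) = 19.17 servings → $4.79.
strawberries only: max(10/2, 230/65) = 5 servings → $6.00.
spinach only: max(10/3, 230/29) = 7.931 servings → $6.34.
orange only: max(10/3, 230/95) = 3.333 servings → $1.33.
banana + strawberries with both tight: 0.8051 servings and 3.39 servings → $4.27.
banana + spinach with both targets exact would need a negative amount; discard.
banana + orange with both tight: 0.7558 servings and 2.326 servings → $1.12.
strawberries + spinach with both tight: 2.92 servings and 1.387 servings → $4.61.
strawberries + orange: intersection lies outside the first quadrant.
spinach + orange with both tight: 1.313 servings and 2.02 servings → $1.86.
So the least-cost plan costs $1.12.

$1.12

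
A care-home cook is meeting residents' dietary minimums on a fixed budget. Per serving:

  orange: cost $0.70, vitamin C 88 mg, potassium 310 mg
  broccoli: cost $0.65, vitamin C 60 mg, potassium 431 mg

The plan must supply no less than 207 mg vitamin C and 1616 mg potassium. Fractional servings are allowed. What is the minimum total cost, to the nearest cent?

$2.44

Two binding constraints pin down two serving amounts, so the optimal mix uses at most two foods. The candidates are each food alone (scaled to the tighter of vitamin C/potassium) and each pair with both constraints tight.
orange only: max(207/88, 1616/310) = 5.213 servings → $3.65.
broccoli only: max(207/60, 1616/431) = 3.749 servings → $2.44.
orange + broccoli: the both-tight solution has a negative serving — not a feasible corner.
Cheapest feasible corner: $2.44.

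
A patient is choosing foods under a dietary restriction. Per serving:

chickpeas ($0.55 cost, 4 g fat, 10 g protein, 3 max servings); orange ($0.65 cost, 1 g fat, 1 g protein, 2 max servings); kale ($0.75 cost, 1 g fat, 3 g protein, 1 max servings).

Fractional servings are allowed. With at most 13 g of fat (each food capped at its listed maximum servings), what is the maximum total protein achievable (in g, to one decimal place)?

Protein per g fat: kale 3, chickpeas 2.5, orange 1.
Take 1 serving of kale: uses 1 g fat, +3.0 g protein (running total 3.0 g).
Take 3 servings of chickpeas: uses 12 g fat, +30.0 g protein (running total 33.0 g).
Greedy by best ratio exhausts the fat allowance optimally: 33.0 g.

33.0 g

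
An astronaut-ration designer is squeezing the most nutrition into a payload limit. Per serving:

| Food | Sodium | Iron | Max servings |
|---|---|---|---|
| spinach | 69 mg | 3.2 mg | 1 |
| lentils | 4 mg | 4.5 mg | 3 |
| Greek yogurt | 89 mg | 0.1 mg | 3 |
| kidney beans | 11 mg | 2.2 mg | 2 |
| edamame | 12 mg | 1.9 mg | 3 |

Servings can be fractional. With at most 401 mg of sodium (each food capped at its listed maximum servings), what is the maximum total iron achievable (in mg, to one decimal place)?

27.1 mg

Iron per mg sodium: lentils 1.125, kidney beans 0.2, edamame 0.1583, spinach 0.04638, Greek yogurt 0.001124.
Take 3 servings of lentils: uses 12 mg sodium, +13.5 mg iron (running total 13.5 mg).
Take 2 servings of kidney beans: uses 22 mg sodium, +4.4 mg iron (running total 17.9 mg).
Take 3 servings of edamame: uses 36 mg sodium, +5.7 mg iron (running total 23.6 mg).
Take 1 serving of spinach: uses 69 mg sodium, +3.2 mg iron (running total 26.8 mg).
Take 2.944 servings of Greek yogurt: uses 262 mg sodium, +0.3 mg iron (running total 27.1 mg).
Filling greedily by iron-per-mg sodium is optimal for one linear limit, giving 27.1 mg.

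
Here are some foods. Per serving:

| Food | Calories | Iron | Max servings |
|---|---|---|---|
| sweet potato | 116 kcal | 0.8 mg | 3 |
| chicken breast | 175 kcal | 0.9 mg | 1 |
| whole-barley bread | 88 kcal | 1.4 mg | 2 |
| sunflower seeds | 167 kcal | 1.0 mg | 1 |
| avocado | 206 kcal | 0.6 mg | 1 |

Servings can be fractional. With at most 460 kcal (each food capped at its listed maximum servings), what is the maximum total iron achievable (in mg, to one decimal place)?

4.8 mg

Iron per kcal: whole-barley bread 0.01591, sweet potato 0.006897, sunflower seeds 0.005988, chicken breast 0.005143, avocado 0.002913.
Take 2 servings of whole-barley bread: uses 176 kcal, +2.8 mg iron (running total 2.8 mg).
Take 2.448 servings of sweet potato: uses 284 kcal, +2.0 mg iron (running total 4.8 mg).
Greedy by best ratio exhausts the calories allowance optimally: 4.8 mg.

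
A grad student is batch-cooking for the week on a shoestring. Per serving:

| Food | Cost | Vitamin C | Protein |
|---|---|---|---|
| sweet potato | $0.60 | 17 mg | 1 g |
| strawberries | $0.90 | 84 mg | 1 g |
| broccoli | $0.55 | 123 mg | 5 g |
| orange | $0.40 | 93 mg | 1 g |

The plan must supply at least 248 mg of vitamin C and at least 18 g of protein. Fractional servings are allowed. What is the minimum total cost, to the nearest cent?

sweet potato only: max(248/17, 18/1) = 18 servings → $10.80.
strawberries only: max(248/84, 18/1) = 18 servings → $16.20.
broccoli only: max(248/123, 18/5) = 3.6 servings → $1.98.
orange only: max(248/93, 18/1) = 18 servings → $7.20.
sweet potato + strawberries: intersection lies outside the first quadrant.
sweet potato + broccoli: intersection lies outside the first quadrant.
sweet potato + orange with both targets exact would need a negative amount; discard.
strawberries + broccoli with both targets exact would need a negative amount; discard.
strawberries + orange: the both-tight solution has a negative serving — not a feasible corner.
broccoli + orange: intersection lies outside the first quadrant.
The minimum over all feasible corners is $1.98.

$1.98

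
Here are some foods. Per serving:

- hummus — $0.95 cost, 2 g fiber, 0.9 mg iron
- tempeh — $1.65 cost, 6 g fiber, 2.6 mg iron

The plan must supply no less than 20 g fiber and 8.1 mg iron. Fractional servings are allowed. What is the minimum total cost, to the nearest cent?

An LP optimum is at a vertex; with two nutrient constraints at most two foods are used. Check each candidate.
hummus only: max(20/2, 8.1/0.9) = 10 servings → $9.50.
tempeh only: max(20/6, 8.1/2.6) = 3.333 servings → $5.50.
hummus + tempeh: intersection lies outside the first quadrant.
So the least-cost plan costs $5.50.

$5.50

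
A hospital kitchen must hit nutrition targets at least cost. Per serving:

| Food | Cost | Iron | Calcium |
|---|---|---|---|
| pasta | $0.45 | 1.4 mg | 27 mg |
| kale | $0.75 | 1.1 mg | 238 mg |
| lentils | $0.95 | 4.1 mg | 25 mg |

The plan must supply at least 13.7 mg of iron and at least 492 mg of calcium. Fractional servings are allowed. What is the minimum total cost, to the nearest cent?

This is a tiny linear program; its minimum lies at a vertex of the feasible set. List the vertices and price them.
pasta only: max(13.7/1.4, 492/27) = 18.22 servings → $8.20.
kale only: max(13.7/1.1, 492/238) = 12.45 servings → $9.34.
lentils only: max(13.7/4.1, 492/25) = 19.68 servings → $18.70.
pasta + kale with both tight: 8.96 servings and 1.051 servings → $4.82.
pasta + lentils: the both-tight solution has a negative serving — not a feasible corner.
kale + lentils with both tight: 1.766 servings and 2.868 servings → $4.05.
So the least-cost plan costs $4.05.

$4.05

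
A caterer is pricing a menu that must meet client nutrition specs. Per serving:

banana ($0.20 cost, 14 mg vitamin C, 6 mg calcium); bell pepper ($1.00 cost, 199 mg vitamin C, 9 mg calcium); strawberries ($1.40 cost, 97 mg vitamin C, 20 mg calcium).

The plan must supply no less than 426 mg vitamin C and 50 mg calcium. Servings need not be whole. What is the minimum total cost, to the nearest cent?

$2.88

banana only: max(426/14, 50/6) = 30.43 servings → $6.09.
bell pepper only: max(426/199, 50/9) = 5.556 servings → $5.56.
strawberries only: max(426/97, 50/20) = 4.392 servings → $6.15.
banana + bell pepper with both tight: 5.727 servings and 1.738 servings → $2.88.
banana + strawberries with both targets exact would need a negative amount; discard.
bell pepper + strawberries with both tight: 1.181 servings and 1.968 servings → $3.94.
The minimum over all feasible corners is $2.88.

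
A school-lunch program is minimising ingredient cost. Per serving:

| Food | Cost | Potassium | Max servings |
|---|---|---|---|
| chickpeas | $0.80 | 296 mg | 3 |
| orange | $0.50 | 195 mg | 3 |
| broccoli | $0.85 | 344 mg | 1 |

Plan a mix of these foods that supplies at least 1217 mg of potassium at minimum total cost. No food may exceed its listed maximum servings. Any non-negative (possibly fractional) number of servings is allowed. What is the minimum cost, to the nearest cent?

Cost per mg of potassium: broccoli $0.0025, orange $0.0026, chickpeas $0.0027.
Take 1 serving of broccoli: +344.0 mg potassium for $0.85 (total $0.85, still need 873.0 mg).
Take 3 servings of orange: +585.0 mg potassium for $1.50 (total $2.35, still need 288.0 mg).
Take 0.973 servings of chickpeas: +288.0 mg potassium for $0.78 (total $3.13, still need 0.0 mg).
Greedy by cheapest-per-mg is optimal for a single linear constraint, so the minimum cost is $3.13.

$3.13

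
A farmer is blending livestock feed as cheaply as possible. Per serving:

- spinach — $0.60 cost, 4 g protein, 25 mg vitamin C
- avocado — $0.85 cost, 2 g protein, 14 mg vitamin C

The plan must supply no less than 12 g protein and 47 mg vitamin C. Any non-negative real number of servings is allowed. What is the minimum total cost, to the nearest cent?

An LP optimum is at a vertex; with two nutrient constraints at most two foods are used. Check each candidate.
spinach only: max(12/4, 47/25) = 3 servings → $1.80.
avocado only: max(12/2, 47/14) = 6 servings → $5.10.
spinach + avocado: the both-tight solution has a negative serving — not a feasible corner.
So the least-cost plan costs $1.80.

$1.80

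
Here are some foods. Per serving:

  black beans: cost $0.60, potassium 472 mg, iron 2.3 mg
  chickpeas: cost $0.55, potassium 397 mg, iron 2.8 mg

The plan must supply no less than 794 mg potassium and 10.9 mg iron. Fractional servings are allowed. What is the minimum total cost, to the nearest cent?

$2.14

black beans only: max(794/472, 10.9/2.3) = 4.739 servings → $2.84.
chickpeas only: max(794/397, 10.9/2.8) = 3.893 servings → $2.14.
black beans + chickpeas: intersection lies outside the first quadrant.
The minimum over all feasible corners is $2.14.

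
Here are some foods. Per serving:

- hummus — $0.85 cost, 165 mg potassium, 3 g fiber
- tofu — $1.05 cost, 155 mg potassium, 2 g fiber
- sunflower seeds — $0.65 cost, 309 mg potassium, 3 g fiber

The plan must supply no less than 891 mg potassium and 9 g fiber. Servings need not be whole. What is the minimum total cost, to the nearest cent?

For a min-cost LP with two ≥-constraints, a basic feasible solution has at most two positive variables.
hummus only: max(891/165, 9/3) = 5.4 servings → $4.59.
tofu only: max(891/155, 9/2) = 5.748 servings → $6.04.
sunflower seeds only: max(891/309, 9/3) = 3 servings → $1.95.
hummus + tofu: intersection lies outside the first quadrant.
hummus + sunflower seeds with both tight: 0.25 servings and 2.75 servings → $2.00.
tofu + sunflower seeds with both tight: 0.7059 servings and 2.529 servings → $2.39.
So the least-cost plan costs $1.95.

$1.95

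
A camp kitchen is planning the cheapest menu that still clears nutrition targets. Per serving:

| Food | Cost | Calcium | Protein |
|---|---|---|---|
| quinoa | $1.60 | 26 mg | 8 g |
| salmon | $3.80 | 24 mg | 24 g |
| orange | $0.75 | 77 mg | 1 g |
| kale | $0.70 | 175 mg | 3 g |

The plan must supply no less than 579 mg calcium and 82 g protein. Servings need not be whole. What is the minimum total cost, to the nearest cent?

Minimising a linear cost over {calcium ≥ 579, protein ≥ 82, servings ≥ 0} — the optimum is at a vertex, using one or two foods.
quinoa only: max(579/26, 82/8) = 22.27 servings → $35.63.
salmon only: max(579/24, 82/24) = 24.12 servings → $91.67.
orange only: max(579/77, 82/1) = 82 servings → $61.50.
kale only: max(579/175, 82/3) = 27.33 servings → $19.13.
quinoa + salmon: the both-tight solution has a negative serving — not a feasible corner.
quinoa + orange with both tight: 9.72 servings and 4.237 servings → $18.73.
quinoa + kale with both tight: 9.541 servings and 1.891 servings → $16.59.
salmon + orange with both tight: 3.144 servings and 6.539 servings → $16.85.
salmon + kale with both tight: 3.055 servings and 2.89 servings → $13.63.
orange + kale with both targets exact would need a negative amount; discard.
The minimum over all feasible corners is $13.63.

$13.63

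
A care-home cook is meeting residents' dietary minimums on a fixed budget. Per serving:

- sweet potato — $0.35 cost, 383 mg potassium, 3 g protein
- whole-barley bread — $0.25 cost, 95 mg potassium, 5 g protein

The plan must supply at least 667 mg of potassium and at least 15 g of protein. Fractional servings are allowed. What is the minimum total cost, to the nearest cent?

$0.98

Check every corner: each single food scaled to meet both minima, and each pair solved so both constraints bind.
sweet potato only: max(667/383, 15/3) = 5 servings → $1.75.
whole-barley bread only: max(667/95, 15/5) = 7.021 servings → $1.76.
sweet potato + whole-barley bread with both tight: 1.172 servings and 2.297 servings → $0.98.
So the least-cost plan costs $0.98.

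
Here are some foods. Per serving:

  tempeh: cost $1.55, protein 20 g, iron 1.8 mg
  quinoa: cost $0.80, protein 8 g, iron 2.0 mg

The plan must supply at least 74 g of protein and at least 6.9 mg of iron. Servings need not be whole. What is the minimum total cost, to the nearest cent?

$5.77

Minimising a linear cost over {protein ≥ 74, iron ≥ 6.9, servings ≥ 0} — the optimum is at a vertex, using one or two foods.
tempeh only: max(74/20, 6.9/1.8) = 3.833 servings → $5.94.
quinoa only: max(74/8, 6.9/2.0) = 9.25 servings → $7.40.
tempeh + quinoa with both tight: 3.625 servings and 0.1875 servings → $5.77.
So the least-cost plan costs $5.77.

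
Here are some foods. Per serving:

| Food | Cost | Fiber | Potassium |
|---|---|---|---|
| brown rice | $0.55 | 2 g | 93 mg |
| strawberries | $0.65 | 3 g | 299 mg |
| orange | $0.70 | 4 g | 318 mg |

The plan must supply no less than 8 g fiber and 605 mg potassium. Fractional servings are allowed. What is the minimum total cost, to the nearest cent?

With two linear requirements the optimum uses one or two foods; enumerate the corners.
brown rice only: max(8/2, 605/93) = 6.505 servings → $3.58.
strawberries only: max(8/3, 605/299) = 2.667 servings → $1.73.
orange only: max(8/4, 605/318) = 2 servings → $1.40.
brown rice + strawberries with both tight: 1.809 servings and 1.461 servings → $1.94.
brown rice + orange with both tight: 0.4697 servings and 1.765 servings → $1.49.
strawberries + orange: the both-tight solution has a negative serving — not a feasible corner.
So the least-cost plan costs $1.40.

$1.40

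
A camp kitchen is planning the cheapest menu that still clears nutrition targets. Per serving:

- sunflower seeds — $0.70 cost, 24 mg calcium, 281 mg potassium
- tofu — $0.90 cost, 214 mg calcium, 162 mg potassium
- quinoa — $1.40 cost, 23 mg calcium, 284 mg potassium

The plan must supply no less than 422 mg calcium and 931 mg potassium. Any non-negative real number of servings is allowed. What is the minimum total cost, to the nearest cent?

The cheapest plan sits at a corner of the feasible region — with two constraints it uses at most two foods.
sunflower seeds only: max(422/24, 931/281) = 17.58 servings → $12.31.
tofu only: max(422/214, 931/162) = 5.747 servings → $5.17.
quinoa only: max(422/23, 931/284) = 18.35 servings → $25.69.
sunflower seeds + tofu with both tight: 2.327 servings and 1.711 servings → $3.17.
sunflower seeds + quinoa: the both-tight solution has a negative serving — not a feasible corner.
tofu + quinoa with both tight: 1.725 servings and 2.294 servings → $4.76.
The minimum over all feasible corners is $3.17.

$3.17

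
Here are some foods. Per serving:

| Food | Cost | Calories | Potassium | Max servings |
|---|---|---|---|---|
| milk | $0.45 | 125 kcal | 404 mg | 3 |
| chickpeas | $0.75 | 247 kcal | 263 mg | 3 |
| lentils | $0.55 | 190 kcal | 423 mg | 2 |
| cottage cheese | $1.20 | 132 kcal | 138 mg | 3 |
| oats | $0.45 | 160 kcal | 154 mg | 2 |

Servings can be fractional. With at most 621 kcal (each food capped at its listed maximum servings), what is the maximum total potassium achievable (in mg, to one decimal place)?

Potassium per kcal: milk 3.232, lentils 2.226, chickpeas 1.065, cottage cheese 1.045, oats 0.9625.
Take 3 servings of milk: uses 375 kcal, +1212.0 mg potassium (running total 1212.0 mg).
Take 1.295 servings of lentils: uses 246 kcal, +547.7 mg potassium (running total 1759.7 mg).
Greedy by best ratio exhausts the calories allowance optimally: 1759.7 mg.

1759.7 mg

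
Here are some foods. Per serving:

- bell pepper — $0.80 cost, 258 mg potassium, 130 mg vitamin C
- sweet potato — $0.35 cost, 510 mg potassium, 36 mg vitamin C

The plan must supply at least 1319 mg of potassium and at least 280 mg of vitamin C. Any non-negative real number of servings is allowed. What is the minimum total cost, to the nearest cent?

bell pepper only: max(1319/258, 280/130) = 5.112 servings → $4.09.
sweet potato only: max(1319/510, 280/36) = 7.778 servings → $2.72.
bell pepper + sweet potato with both tight: 1.672 servings and 1.741 servings → $1.95.
So the least-cost plan costs $1.95.

$1.95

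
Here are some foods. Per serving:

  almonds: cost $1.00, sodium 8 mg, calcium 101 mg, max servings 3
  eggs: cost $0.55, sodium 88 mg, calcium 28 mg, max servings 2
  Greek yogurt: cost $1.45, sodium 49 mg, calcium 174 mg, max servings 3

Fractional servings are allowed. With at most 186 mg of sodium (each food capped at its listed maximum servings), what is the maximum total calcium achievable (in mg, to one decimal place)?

829.8 mg

Calcium per mg sodium: almonds 12.62, Greek yogurt 3.551, eggs 0.3182.
Take 3 servings of almonds: uses 24 mg sodium, +303.0 mg calcium (running total 303.0 mg).
Take 3 servings of Greek yogurt: uses 147 mg sodium, +522.0 mg calcium (running total 825.0 mg).
Take 0.1705 servings of eggs: uses 15 mg sodium, +4.8 mg calcium (running total 829.8 mg).
Filling greedily by calcium-per-mg sodium is optimal for one linear limit, giving 829.8 mg.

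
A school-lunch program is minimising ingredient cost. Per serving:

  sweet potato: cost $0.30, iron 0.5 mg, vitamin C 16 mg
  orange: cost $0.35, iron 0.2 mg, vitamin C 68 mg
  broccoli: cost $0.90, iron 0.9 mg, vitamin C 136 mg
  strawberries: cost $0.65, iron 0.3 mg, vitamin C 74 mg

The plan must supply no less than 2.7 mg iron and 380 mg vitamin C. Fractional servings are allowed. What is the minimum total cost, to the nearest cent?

At the optimum either one food covers both requirements or two foods hit both targets exactly; no other combination can be cheaper.
sweet potato only: max(2.7/0.5, 380/16) = 23.75 servings → $7.12.
orange only: max(2.7/0.2, 380/68) = 13.5 servings → $4.72.
broccoli only: max(2.7/0.9, 380/136) = 3 servings → $2.70.
strawberries only: max(2.7/0.3, 380/74) = 9 servings → $5.85.
sweet potato + orange with both tight: 3.494 servings and 4.766 servings → $2.72.
sweet potato + broccoli with both tight: 0.4701 servings and 2.739 servings → $2.61.
sweet potato + strawberries with both tight: 2.665 servings and 4.559 servings → $3.76.
orange + broccoli: intersection lies outside the first quadrant.
orange + strawberries with both targets exact would need a negative amount; discard.
broccoli + strawberries: intersection lies outside the first quadrant.
So the least-cost plan costs $2.61.

$2.61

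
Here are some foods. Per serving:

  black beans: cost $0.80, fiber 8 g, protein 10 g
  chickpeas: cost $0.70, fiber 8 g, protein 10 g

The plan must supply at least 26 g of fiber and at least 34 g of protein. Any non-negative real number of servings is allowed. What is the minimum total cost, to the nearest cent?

$2.38

The cheapest plan sits at a corner of the feasible region — with two constraints it uses at most two foods.
black beans only: max(26/8, 34/10) = 3.4 servings → $2.72.
chickpeas only: max(26/8, 34/10) = 3.4 servings → $2.38.
black beans + chickpeas (both tight): parallel constraints — no distinct corner.
So the least-cost plan costs $2.38.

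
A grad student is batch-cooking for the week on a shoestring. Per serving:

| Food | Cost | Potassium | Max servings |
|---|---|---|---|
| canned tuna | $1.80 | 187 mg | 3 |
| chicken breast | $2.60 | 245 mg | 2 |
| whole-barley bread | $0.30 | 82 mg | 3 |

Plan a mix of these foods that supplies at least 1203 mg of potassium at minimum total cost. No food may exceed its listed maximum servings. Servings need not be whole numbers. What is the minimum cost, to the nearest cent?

$10.50

Cost per mg of potassium: whole-barley bread $0.0037, canned tuna $0.0096, chicken breast $0.0106.
Take 3 servings of whole-barley bread: +246.0 mg potassium for $0.90 (total $0.90, still need 957.0 mg).
Take 3 servings of canned tuna: +561.0 mg potassium for $5.40 (total $6.30, still need 396.0 mg).
Take 1.616 servings of chicken breast: +396.0 mg potassium for $4.20 (total $10.50, still need 0.0 mg).
Filling from the cheapest source first is optimal under one linear minimum: $10.50.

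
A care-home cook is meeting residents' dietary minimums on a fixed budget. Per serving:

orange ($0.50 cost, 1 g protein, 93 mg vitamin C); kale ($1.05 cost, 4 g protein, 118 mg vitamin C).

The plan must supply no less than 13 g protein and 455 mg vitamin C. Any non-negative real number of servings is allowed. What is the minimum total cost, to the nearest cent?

Two binding constraints pin down two serving amounts, so the optimal mix uses at most two foods. The candidates are each food alone (scaled to the tighter of protein/vitamin C) and each pair with both constraints tight.
orange only: max(13/1, 455/93) = 13 servings → $6.50.
kale only: max(13/4, 455/118) = 3.856 servings → $4.05.
orange + kale with both tight: 1.126 servings and 2.969 servings → $3.68.
The minimum over all feasible corners is $3.68.

$3.68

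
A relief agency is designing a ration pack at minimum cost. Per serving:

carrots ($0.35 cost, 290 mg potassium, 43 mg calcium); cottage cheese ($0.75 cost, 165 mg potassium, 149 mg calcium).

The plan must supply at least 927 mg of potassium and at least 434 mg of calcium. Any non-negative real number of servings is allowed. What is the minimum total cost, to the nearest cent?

The cheapest plan sits at a corner of the feasible region — with two constraints it uses at most two foods.
carrots only: max(927/290, 434/43) = 10.09 servings → $3.53.
cottage cheese only: max(927/165, 434/149) = 5.618 servings → $4.21.
carrots + cottage cheese with both tight: 1.842 servings and 2.381 servings → $2.43.
So the least-cost plan costs $2.43.

$2.43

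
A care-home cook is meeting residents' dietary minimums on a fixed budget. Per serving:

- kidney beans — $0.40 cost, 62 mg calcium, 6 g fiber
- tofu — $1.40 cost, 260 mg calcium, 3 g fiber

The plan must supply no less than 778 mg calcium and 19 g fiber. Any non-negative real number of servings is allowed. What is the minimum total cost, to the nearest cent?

$4.31

Minimising a linear cost over {calcium ≥ 778, fiber ≥ 19, servings ≥ 0} — the optimum is at a vertex, using one or two foods.
kidney beans only: max(778/62, 19/6) = 12.55 servings → $5.02.
tofu only: max(778/260, 19/3) = 6.333 servings → $8.87.
kidney beans + tofu with both tight: 1.897 servings and 2.54 servings → $4.31.
Cheapest feasible corner: $4.31.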